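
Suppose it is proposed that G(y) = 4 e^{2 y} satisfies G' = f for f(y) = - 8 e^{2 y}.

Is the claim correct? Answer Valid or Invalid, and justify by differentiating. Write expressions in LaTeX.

d/dy[G] = 8 e^{2 y}
d/dy[G] - f(y) = 16 e^{2 y} != 0.

Invalid: d/dy[G] - f = 16 e^{2 y}, which is not 0.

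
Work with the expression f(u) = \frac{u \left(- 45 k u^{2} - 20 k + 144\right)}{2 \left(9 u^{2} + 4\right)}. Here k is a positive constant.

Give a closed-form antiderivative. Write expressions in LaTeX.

Any candidate F(u) must reproduce f(u) exactly when differentiated.
Check: d/du[- \frac{5 k u^{2}}{4} + 4 \log{\left(3 u^{2} + \frac{4}{3} \right)}] = \frac{- 45 k u^{3} - 20 k u + 144 u}{18 u^{2} + 8}, which equals f(u).

An antiderivative is F(u) = - \frac{5 k u^{2}}{4} + 4 \log{\left(3 u^{2} + \frac{4}{3} \right)}.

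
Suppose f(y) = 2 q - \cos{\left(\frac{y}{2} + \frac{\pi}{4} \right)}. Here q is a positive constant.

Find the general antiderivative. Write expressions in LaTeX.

Check any antiderivative F(y) by computing F'(y) and comparing it with f(y).
Check: d/dy[2 \left(q y - \sin{\left(\frac{y}{2} + \frac{\pi}{4} \right)}\right)] = 2 q - \cos{\left(\frac{y}{2} + \frac{\pi}{4} \right)} = f(y).

F(y) = 2 \left(q y - \sin{\left(\frac{y}{2} + \frac{\pi}{4} \right)}\right) + C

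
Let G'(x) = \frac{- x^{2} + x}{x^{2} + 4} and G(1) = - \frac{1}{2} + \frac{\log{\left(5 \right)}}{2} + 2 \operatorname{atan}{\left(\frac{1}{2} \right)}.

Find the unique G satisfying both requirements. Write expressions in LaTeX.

Check a candidate G(x) by differentiating: d/dx[G] must match the given G'(x).
A general antiderivative is - x + \frac{\log{\left(x^{2} + 4 \right)}}{2} + 2 \operatorname{atan}{\left(\frac{x}{2} \right)} + C.
The condition gives C = - \frac{1}{2} + \frac{\log{\left(5 \right)}}{2} + 2 \operatorname{atan}{\left(\frac{1}{2} \right)} - (-1 + \frac{\log{\left(5 \right)}}{2} + 2 \operatorname{atan}{\left(\frac{1}{2} \right)}) = \frac{1}{2}.
So G(x) = - x + \frac{\log{\left(x^{2} + 4 \right)}}{2} + 2 \operatorname{atan}{\left(\frac{x}{2} \right)} + \frac{1}{2}.
Check: d/dx[- x + \frac{\log{\left(x^{2} + 4 \right)}}{2} + 2 \operatorname{atan}{\left(\frac{x}{2} \right)} + \frac{1}{2}] = \frac{- x^{2} + x}{x^{2} + 4} = G'(x).

G(x) = - x + \frac{\log{\left(x^{2} + 4 \right)}}{2} + 2 \operatorname{atan}{\left(\frac{x}{2} \right)} + \frac{1}{2}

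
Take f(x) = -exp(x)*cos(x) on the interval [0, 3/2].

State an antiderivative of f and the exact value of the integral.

Antiderivative: F(x) = -exp(x)*sin(x)/2 - exp(x)*cos(x)/2; value = -exp(3/2)*sin(3/2)/2 - exp(3/2)*cos(3/2)/2 + 1/2

Since d/dx undoes antidifferentiation here, F'(x) = f(x) is required of F(x).
F(x) = -exp(x)*sin(x)/2 - exp(x)*cos(x)/2 is an antiderivative of f.
Check: d/dx[-exp(x)*sin(x)/2 - exp(x)*cos(x)/2] = -exp(x)*cos(x) = f(x).
F(3/2) = -exp(3/2)*sin(3/2)/2 - exp(3/2)*cos(3/2)/2; F(0) = -1/2.
Integral = F(3/2) - F(0) = -exp(3/2)*sin(3/2)/2 - exp(3/2)*cos(3/2)/2 + 1/2.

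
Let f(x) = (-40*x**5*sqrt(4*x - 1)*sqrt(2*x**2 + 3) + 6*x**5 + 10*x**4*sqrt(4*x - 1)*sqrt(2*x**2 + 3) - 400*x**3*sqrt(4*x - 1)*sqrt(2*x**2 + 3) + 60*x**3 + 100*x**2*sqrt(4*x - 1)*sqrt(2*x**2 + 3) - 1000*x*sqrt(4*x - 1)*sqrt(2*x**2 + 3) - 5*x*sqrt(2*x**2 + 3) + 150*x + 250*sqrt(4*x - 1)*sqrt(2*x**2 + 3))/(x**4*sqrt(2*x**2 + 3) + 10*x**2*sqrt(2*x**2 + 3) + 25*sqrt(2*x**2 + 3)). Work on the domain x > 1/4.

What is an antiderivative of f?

For F(x) to be correct the identity F'(x) - f(x) = 0 must hold.
Check: d/dx[-(4*x - 1)**(5/2) + 3*sqrt(2*x**2 + 3) + 5/(2*(x**2 + 5))] = (-40*x**5*sqrt(4*x - 1)*sqrt(2*x**2 + 3) + 6*x**5 + 10*x**4*sqrt(4*x - 1)*sqrt(2*x**2 + 3) - 400*x**3*sqrt(4*x - 1)*sqrt(2*x**2 + 3) + 60*x**3 + 100*x**2*sqrt(4*x - 1)*sqrt(2*x**2 + 3) - 1000*x*sqrt(4*x - 1)*sqrt(2*x**2 + 3) - 5*x*sqrt(2*x**2 + 3) + 150*x + 250*sqrt(4*x - 1)*sqrt(2*x**2 + 3))/(x**4*sqrt(2*x**2 + 3) + 10*x**2*sqrt(2*x**2 + 3) + 25*sqrt(2*x**2 + 3)) = f(x).

An antiderivative is F(x) = -(4*x - 1)**(5/2) + 3*sqrt(2*x**2 + 3) + 5/(2*(x**2 + 5)).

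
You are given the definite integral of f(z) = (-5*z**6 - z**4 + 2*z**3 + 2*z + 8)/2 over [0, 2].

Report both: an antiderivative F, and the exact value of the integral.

Since d/dz undoes antidifferentiation here, F'(z) = f(z) is required of F(z).
F(z) = -z*(50*z**6 + 14*z**4 - 35*z**3 - 70*z - 560)/140 is an antiderivative of f.
Check: d/dz[-z*(50*z**6 + 14*z**4 - 35*z**3 - 70*z - 560)/140] = -5*z**6/2 - z**4/2 + z**3 + z + 4, which equals f(z).
F(2) = -1222/35; F(0) = 0.
Integral = F(2) - F(0) = -1222/35.

Antiderivative: F(z) = -z*(50*z**6 + 14*z**4 - 35*z**3 - 70*z - 560)/140; value = -1222/35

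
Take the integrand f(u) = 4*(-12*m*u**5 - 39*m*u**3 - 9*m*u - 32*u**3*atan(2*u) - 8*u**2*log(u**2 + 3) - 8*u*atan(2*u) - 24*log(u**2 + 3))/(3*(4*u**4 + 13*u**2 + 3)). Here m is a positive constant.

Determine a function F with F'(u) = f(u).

An antiderivative is F(u) = 2*(-3*m*u**2 - 8*log(u**2 + 3)*atan(2*u))/3.

Whatever form F(u) takes, F'(u) = f(u) is non-negotiable.
Check: d/du[2*(-3*m*u**2 - 8*log(u**2 + 3)*atan(2*u))/3] = (-48*m*u**5 - 156*m*u**3 - 36*m*u - 128*u**3*atan(2*u) - 32*u**2*log(u**2 + 3) - 32*u*atan(2*u) - 96*log(u**2 + 3))/(12*u**4 + 39*u**2 + 9), which equals f(u).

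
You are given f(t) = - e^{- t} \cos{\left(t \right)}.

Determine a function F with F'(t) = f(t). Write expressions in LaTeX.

An antiderivative is F(t) = \frac{\left(- \sin{\left(t \right)} + \cos{\left(t \right)}\right) e^{- t}}{2}.

Recover f(t) by differentiating a candidate F(t); any mismatch rules it out.
Check: d/dt[\frac{\left(- \sin{\left(t \right)} + \cos{\left(t \right)}\right) e^{- t}}{2}] = - e^{- t} \cos{\left(t \right)} = f(t).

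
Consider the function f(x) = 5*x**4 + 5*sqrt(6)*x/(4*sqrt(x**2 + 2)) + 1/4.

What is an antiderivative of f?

An antiderivative is F(x) = x**5 + x/4 + 5*sqrt(3*x**2/2 + 3)/2.

The integrand splits into summands that can be handled one at a time.
Check: d/dx[x**5 + x/4 + 5*sqrt(3*x**2/2 + 3)/2] = (20*x**4*sqrt(x**2 + 2) + 5*sqrt(6)*x + sqrt(x**2 + 2))/(4*sqrt(x**2 + 2)), which equals f(x).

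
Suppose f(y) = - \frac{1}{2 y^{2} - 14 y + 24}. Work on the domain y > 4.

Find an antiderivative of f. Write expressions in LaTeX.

An antiderivative is F(y) = - \frac{\log{\left(y - 4 \right)}}{2} + \frac{\log{\left(y - 3 \right)}}{2}.

Factor the denominator (2 \left(y - 4\right) \left(y - 3\right)) and decompose: f = \frac{1}{2 \left(y - 3\right)} - \frac{1}{2 \left(y - 4\right)}; each piece integrates to a log, atan, or power term.
Check: d/dy[- \frac{\log{\left(y - 4 \right)}}{2} + \frac{\log{\left(y - 3 \right)}}{2}] = - \frac{1}{2 y^{2} - 14 y + 24} = f(y).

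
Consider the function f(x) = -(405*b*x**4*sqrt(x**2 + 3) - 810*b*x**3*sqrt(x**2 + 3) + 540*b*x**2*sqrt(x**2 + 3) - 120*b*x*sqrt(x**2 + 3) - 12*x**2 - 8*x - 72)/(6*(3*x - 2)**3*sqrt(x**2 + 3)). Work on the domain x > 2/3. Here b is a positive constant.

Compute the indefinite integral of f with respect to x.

For F(x) to be correct the identity F'(x) - f(x) = 0 must hold.
Check: d/dx[(-135*b*x**4 + 180*b*x**3 - 60*b*x**2 - 8*sqrt(x**2 + 3))/(108*x**2 - 144*x + 48)] = (-405*b*x**4*sqrt(x**2 + 3) + 810*b*x**3*sqrt(x**2 + 3) - 540*b*x**2*sqrt(x**2 + 3) + 120*b*x*sqrt(x**2 + 3) + 12*x**2 + 8*x + 72)/(162*x**3*sqrt(x**2 + 3) - 324*x**2*sqrt(x**2 + 3) + 216*x*sqrt(x**2 + 3) - 48*sqrt(x**2 + 3)), which equals f(x).

F(x) = (-135*b*x**4 + 180*b*x**3 - 60*b*x**2 - 8*sqrt(x**2 + 3))/(108*x**2 - 144*x + 48) + C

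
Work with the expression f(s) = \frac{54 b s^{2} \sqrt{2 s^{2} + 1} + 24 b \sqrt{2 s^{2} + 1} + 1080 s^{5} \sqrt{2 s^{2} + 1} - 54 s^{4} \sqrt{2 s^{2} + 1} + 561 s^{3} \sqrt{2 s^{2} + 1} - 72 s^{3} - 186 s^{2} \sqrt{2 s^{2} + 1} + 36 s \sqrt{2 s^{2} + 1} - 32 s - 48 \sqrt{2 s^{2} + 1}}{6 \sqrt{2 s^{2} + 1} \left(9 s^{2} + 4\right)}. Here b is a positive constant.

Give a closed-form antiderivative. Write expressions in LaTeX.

An antiderivative is F(s) = \frac{12 b s + 60 s^{4} - 4 s^{3} + 9 s^{2} - 36 s - 8 \sqrt{2 s^{2} + 1} + 8 \operatorname{atan}{\left(\frac{3 s}{2} \right)}}{12}.

Differentiate the proposed F(s) back; it has to land on f(s) exactly.
Check: d/ds[\frac{12 b s + 60 s^{4} - 4 s^{3} + 9 s^{2} - 36 s - 8 \sqrt{2 s^{2} + 1} + 8 \operatorname{atan}{\left(\frac{3 s}{2} \right)}}{12}] = \frac{54 b s^{2} \sqrt{2 s^{2} + 1} + 24 b \sqrt{2 s^{2} + 1} + 1080 s^{5} \sqrt{2 s^{2} + 1} - 54 s^{4} \sqrt{2 s^{2} + 1} + 561 s^{3} \sqrt{2 s^{2} + 1} - 72 s^{3} - 186 s^{2} \sqrt{2 s^{2} + 1} + 36 s \sqrt{2 s^{2} + 1} - 32 s - 48 \sqrt{2 s^{2} + 1}}{54 s^{2} \sqrt{2 s^{2} + 1} + 24 \sqrt{2 s^{2} + 1}}, which equals f(s).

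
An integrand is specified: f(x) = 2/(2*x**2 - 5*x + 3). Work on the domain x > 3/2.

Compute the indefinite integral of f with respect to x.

Factor the denominator ((x - 1)*(2*x - 3)) and decompose: f = 4/(2*x - 3) - 2/(x - 1); each piece integrates to a log, atan, or power term.
Check: d/dx[2*log(x - 3/2) - 2*log(x - 1)] = 2/(2*x**2 - 5*x + 3) = f(x).

F(x) = 2*log(x - 3/2) - 2*log(x - 1) + C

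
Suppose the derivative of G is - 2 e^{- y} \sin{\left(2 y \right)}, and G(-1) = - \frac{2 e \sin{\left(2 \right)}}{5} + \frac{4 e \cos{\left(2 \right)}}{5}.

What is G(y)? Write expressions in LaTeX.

Since d/dy undoes antidifferentiation here, G(y) must give back the stated G'(y).
A general antiderivative is \frac{2 e^{- y} \sin{\left(2 y \right)}}{5} + \frac{4 e^{- y} \cos{\left(2 y \right)}}{5} + C.
The condition gives C = - \frac{2 e \sin{\left(2 \right)}}{5} + \frac{4 e \cos{\left(2 \right)}}{5} - (- \frac{2 e \sin{\left(2 \right)}}{5} + \frac{4 e \cos{\left(2 \right)}}{5}) = 0.
So G(y) = \frac{2 \left(\sin{\left(2 y \right)} + 2 \cos{\left(2 y \right)}\right) e^{- y}}{5}.
Check: d/dy[\frac{2 \left(\sin{\left(2 y \right)} + 2 \cos{\left(2 y \right)}\right) e^{- y}}{5}] = - 2 e^{- y} \sin{\left(2 y \right)} = G'(y).

G(y) = \frac{2 \left(\sin{\left(2 y \right)} + 2 \cos{\left(2 y \right)}\right) e^{- y}}{5}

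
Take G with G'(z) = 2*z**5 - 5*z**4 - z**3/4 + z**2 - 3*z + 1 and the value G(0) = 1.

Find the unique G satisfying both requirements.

Integrate term by term and add the pieces.
A general antiderivative is z**6/3 - z**5 - z**4/16 + z**3/3 - 3*z**2/2 + z + C.
The condition gives C = 1 - (0) = 1.
So G(z) = (16*z**6 - 48*z**5 - 3*z**4 + 16*z**3 - 72*z**2 + 48*z + 48)/48.
Check: d/dz[(16*z**6 - 48*z**5 - 3*z**4 + 16*z**3 - 72*z**2 + 48*z + 48)/48] = 2*z**5 - 5*z**4 - z**3/4 + z**2 - 3*z + 1 = G'(z).

G(z) = (16*z**6 - 48*z**5 - 3*z**4 + 16*z**3 - 72*z**2 + 48*z + 48)/48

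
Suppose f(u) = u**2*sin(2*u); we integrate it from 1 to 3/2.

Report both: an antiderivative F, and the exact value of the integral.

Any candidate F(u) must reproduce f(u) exactly when differentiated.
F(u) = -(2*u**2*cos(2*u) - 2*u*sin(2*u) - cos(2*u))/4 is an antiderivative of f.
Check: d/du[-(2*u**2*cos(2*u) - 2*u*sin(2*u) - cos(2*u))/4] = u**2*sin(2*u) = f(u).
F(3/2) = 3*sin(3)/4 - 7*cos(3)/8; F(1) = -cos(2)/4 + sin(2)/2.
Integral = F(3/2) - F(1) = -sin(2)/2 + cos(2)/4 + 3*sin(3)/4 - 7*cos(3)/8.

Antiderivative: F(u) = -(2*u**2*cos(2*u) - 2*u*sin(2*u) - cos(2*u))/4; value = -sin(2)/2 + cos(2)/4 + 3*sin(3)/4 - 7*cos(3)/8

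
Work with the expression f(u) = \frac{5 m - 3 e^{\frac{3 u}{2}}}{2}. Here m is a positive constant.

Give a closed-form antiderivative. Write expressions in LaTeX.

Check any antiderivative F(u) by computing F'(u) and comparing it with f(u).
Check: d/du[\frac{5 m u}{2} - e^{\frac{3 u}{2}}] = \frac{5 m}{2} - \frac{3 e^{\frac{3 u}{2}}}{2}, which equals f(u).

An antiderivative is F(u) = \frac{5 m u}{2} - e^{\frac{3 u}{2}}.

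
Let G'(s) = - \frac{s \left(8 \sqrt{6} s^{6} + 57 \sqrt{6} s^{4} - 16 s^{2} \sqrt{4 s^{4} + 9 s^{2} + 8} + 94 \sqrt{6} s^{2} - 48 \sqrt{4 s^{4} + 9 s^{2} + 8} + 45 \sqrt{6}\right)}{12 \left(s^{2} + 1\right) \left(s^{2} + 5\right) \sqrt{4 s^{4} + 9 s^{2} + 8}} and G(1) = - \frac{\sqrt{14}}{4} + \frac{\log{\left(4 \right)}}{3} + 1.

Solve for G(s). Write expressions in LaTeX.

Whatever form G(s) takes, its d/ds must return the stated G'(s).
A general antiderivative is - \frac{\sqrt{\frac{2 s^{4}}{3} + \frac{3 s^{2}}{2} + \frac{4}{3}}}{2} + \frac{\log{\left(\frac{s^{4}}{3} + 2 s^{2} + \frac{5}{3} \right)}}{3} + C.
The condition gives C = - \frac{\sqrt{14}}{4} + \frac{\log{\left(4 \right)}}{3} + 1 - (- \frac{\sqrt{14}}{4} + \frac{\log{\left(4 \right)}}{3}) = 1.
So G(s) = \frac{- \sqrt{6} \sqrt{4 s^{4} + 9 s^{2} + 8} + 4 \log{\left(\frac{s^{4}}{3} + 2 s^{2} + \frac{5}{3} \right)} + 12}{12}.
Check: d/ds[\frac{- \sqrt{6} \sqrt{4 s^{4} + 9 s^{2} + 8} + 4 \log{\left(\frac{s^{4}}{3} + 2 s^{2} + \frac{5}{3} \right)} + 12}{12}] = \frac{- 8 \sqrt{6} s^{7} - 57 \sqrt{6} s^{5} + 16 s^{3} \sqrt{4 s^{4} + 9 s^{2} + 8} - 94 \sqrt{6} s^{3} + 48 s \sqrt{4 s^{4} + 9 s^{2} + 8} - 45 \sqrt{6} s}{12 s^{4} \sqrt{4 s^{4} + 9 s^{2} + 8} + 72 s^{2} \sqrt{4 s^{4} + 9 s^{2} + 8} + 60 \sqrt{4 s^{4} + 9 s^{2} + 8}}, which equals G'(s).

G(s) = \frac{- \sqrt{6} \sqrt{4 s^{4} + 9 s^{2} + 8} + 4 \log{\left(\frac{s^{4}}{3} + 2 s^{2} + \frac{5}{3} \right)} + 12}{12}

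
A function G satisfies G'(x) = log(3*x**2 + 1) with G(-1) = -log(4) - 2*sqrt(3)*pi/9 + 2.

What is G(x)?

Whatever form G(x) takes, its d/dx must return the stated G'(x).
A general antiderivative is x*log(3*x**2 + 1) - 2*x + 2*sqrt(3)*atan(sqrt(3)*x)/3 + C.
The condition gives C = -log(4) - 2*sqrt(3)*pi/9 + 2 - (-log(4) - 2*sqrt(3)*pi/9 + 2) = 0.
So G(x) = x*log(3*x**2 + 1) - 2*x + 2*sqrt(3)*atan(sqrt(3)*x)/3.
Check: d/dx[x*log(3*x**2 + 1) - 2*x + 2*sqrt(3)*atan(sqrt(3)*x)/3] = log(3*x**2 + 1) = G'(x).

G(x) = x*log(3*x**2 + 1) - 2*x + 2*sqrt(3)*atan(sqrt(3)*x)/3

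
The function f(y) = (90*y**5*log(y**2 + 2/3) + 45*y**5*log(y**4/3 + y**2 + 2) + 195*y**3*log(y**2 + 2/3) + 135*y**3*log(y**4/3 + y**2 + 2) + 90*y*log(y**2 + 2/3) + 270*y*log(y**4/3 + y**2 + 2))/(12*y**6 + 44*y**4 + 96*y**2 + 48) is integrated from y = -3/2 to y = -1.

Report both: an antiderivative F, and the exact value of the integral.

Antiderivative: F(y) = 15*log(y**2 + 2/3)*log(y**4/3 + y**2 + 2)/8; value = -15*log(35/12)*log(95/16)/8 + 15*log(5/3)*log(10/3)/8

f has the shape u'v + uv' for u = 15*log(y**2 + 2/3)/8 and v = log(y**4/3 + y**2 + 2) — it is the derivative of the product u*v.
F(y) = 15*log(y**2 + 2/3)*log(y**4/3 + y**2 + 2)/8 is an antiderivative of f.
Check: d/dy[15*log(y**2 + 2/3)*log(y**4/3 + y**2 + 2)/8] = (90*y**5*log(y**2 + 2/3) + 45*y**5*log(y**4/3 + y**2 + 2) + 195*y**3*log(y**2 + 2/3) + 135*y**3*log(y**4/3 + y**2 + 2) + 90*y*log(y**2 + 2/3) + 270*y*log(y**4/3 + y**2 + 2))/(12*y**6 + 44*y**4 + 96*y**2 + 48) = f(y).
F(-1) = 15*log(5/3)*log(10/3)/8; F(-3/2) = 15*log(35/12)*log(95/16)/8.
Integral = F(-1) - F(-3/2) = -15*log(35/12)*log(95/16)/8 + 15*log(5/3)*log(10/3)/8.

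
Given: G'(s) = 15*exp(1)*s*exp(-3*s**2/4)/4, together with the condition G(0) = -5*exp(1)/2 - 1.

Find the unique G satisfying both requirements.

G(s) = (-5*exp(1 - 3*s**2/4) - 2)/2

G'(s) matches the chain-rule pattern g'(h)*h' with inner function h(s) = 1 - 3*s**2/4; substituting u = h(s) collapses the integral.
A general antiderivative is -5*exp(1 - 3*s**2/4)/2 + C.
The condition gives C = -5*exp(1)/2 - 1 - (-5*exp(1)/2) = -1.
So G(s) = (-5*exp(1 - 3*s**2/4) - 2)/2.
Check: d/ds[(-5*exp(1 - 3*s**2/4) - 2)/2] = 15*exp(1)*s*exp(-3*s**2/4)/4 = G'(s).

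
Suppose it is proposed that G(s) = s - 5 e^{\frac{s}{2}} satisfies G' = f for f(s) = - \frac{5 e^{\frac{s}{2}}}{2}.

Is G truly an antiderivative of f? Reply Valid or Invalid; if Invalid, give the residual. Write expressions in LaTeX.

d/ds[G] = 1 - \frac{5 e^{\frac{s}{2}}}{2}
d/ds[G] - f(s) = 1 != 0.

Invalid: d/ds[G] - f = 1, which is not 0.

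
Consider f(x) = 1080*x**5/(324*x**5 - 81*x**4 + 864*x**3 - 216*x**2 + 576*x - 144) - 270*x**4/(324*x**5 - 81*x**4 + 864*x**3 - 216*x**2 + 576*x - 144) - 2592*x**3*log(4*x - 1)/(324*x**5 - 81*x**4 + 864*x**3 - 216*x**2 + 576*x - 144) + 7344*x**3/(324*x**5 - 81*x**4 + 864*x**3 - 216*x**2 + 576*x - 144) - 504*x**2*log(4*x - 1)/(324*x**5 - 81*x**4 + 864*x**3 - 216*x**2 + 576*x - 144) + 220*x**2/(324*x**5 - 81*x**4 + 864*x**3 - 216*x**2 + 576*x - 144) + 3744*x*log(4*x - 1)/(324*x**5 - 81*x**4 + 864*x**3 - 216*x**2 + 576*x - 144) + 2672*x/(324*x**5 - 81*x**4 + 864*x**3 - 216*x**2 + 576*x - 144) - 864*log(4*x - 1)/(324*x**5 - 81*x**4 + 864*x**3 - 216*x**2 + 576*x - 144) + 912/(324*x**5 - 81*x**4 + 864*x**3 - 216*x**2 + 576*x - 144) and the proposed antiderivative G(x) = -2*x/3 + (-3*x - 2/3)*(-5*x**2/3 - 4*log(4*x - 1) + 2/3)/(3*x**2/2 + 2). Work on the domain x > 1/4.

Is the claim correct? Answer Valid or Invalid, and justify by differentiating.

d/dx[G] = (864*x**5 - 216*x**4 - 2592*x**3*log(4*x - 1) + 6768*x**3 - 504*x**2*log(4*x - 1) + 364*x**2 + 3744*x*log(4*x - 1) + 2288*x - 864*log(4*x - 1) + 1008)/(324*x**5 - 81*x**4 + 864*x**3 - 216*x**2 + 576*x - 144)
d/dx[G] - f(x) = -2/3 != 0.

Invalid: d/dx[G] - f = -2/3, which is not 0.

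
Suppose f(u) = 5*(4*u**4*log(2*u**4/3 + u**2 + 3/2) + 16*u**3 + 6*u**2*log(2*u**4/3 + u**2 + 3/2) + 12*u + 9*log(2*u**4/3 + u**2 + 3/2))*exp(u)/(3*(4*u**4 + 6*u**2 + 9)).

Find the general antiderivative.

Recognize the product-rule pattern: f = v'r + vr' with v = 5*exp(u)/3, r = log(2*u**4/3 + u**2 + 3/2), so integration by parts undoes it.
Check: d/du[5*exp(u)*log(2*u**4/3 + u**2 + 3/2)/3] = (20*u**4*exp(u)*log(2*u**4/3 + u**2 + 3/2) + 80*u**3*exp(u) + 30*u**2*exp(u)*log(2*u**4/3 + u**2 + 3/2) + 60*u*exp(u) + 45*exp(u)*log(2*u**4/3 + u**2 + 3/2))/(12*u**4 + 18*u**2 + 27), which equals f(u).

F(u) = 5*exp(u)*log(2*u**4/3 + u**2 + 3/2)/3 + C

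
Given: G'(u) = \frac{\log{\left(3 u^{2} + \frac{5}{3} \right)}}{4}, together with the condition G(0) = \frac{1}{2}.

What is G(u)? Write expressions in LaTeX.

G(u) = \frac{u \log{\left(3 u^{2} + \frac{5}{3} \right)}}{4} - \frac{u}{2} + \frac{\sqrt{5} \operatorname{atan}{\left(\frac{3 \sqrt{5} u}{5} \right)}}{6} + \frac{1}{2}

A candidate passes only if d/du[G] lands on the given G'(u) exactly.
A general antiderivative is \frac{u \log{\left(3 u^{2} + \frac{5}{3} \right)}}{4} - \frac{u}{2} + \frac{\sqrt{5} \operatorname{atan}{\left(\frac{3 \sqrt{5} u}{5} \right)}}{6} + C.
The condition gives C = \frac{1}{2} - (0) = \frac{1}{2}.
So G(u) = \frac{u \log{\left(3 u^{2} + \frac{5}{3} \right)}}{4} - \frac{u}{2} + \frac{\sqrt{5} \operatorname{atan}{\left(\frac{3 \sqrt{5} u}{5} \right)}}{6} + \frac{1}{2}.
Check: d/du[\frac{u \log{\left(3 u^{2} + \frac{5}{3} \right)}}{4} - \frac{u}{2} + \frac{\sqrt{5} \operatorname{atan}{\left(\frac{3 \sqrt{5} u}{5} \right)}}{6} + \frac{1}{2}] = \frac{\log{\left(3 u^{2} + \frac{5}{3} \right)}}{4} = G'(u).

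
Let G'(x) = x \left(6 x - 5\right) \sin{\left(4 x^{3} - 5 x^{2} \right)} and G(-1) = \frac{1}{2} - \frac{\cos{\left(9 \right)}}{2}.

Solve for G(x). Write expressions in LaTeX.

G(x) = \frac{1}{2} - \frac{\cos{\left(4 x^{3} - 5 x^{2} \right)}}{2}

G'(x) matches the chain-rule pattern g'(h)*h' with inner function h(x) = 4 x^{3} - 5 x^{2}; substituting u = h(x) collapses the integral.
A general antiderivative is - \frac{\cos{\left(4 x^{3} - 5 x^{2} \right)}}{2} + C.
The condition gives C = \frac{1}{2} - \frac{\cos{\left(9 \right)}}{2} - (- \frac{\cos{\left(9 \right)}}{2}) = \frac{1}{2}.
So G(x) = \frac{1}{2} - \frac{\cos{\left(4 x^{3} - 5 x^{2} \right)}}{2}.
Check: d/dx[\frac{1}{2} - \frac{\cos{\left(4 x^{3} - 5 x^{2} \right)}}{2}] = 6 x^{2} \sin{\left(4 x^{3} - 5 x^{2} \right)} - 5 x \sin{\left(4 x^{3} - 5 x^{2} \right)}, which equals G'(x).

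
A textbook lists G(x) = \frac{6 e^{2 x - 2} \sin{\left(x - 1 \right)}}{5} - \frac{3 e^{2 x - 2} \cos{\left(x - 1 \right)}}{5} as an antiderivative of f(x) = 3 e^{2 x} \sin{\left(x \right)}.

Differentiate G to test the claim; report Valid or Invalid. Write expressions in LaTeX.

Invalid: d/dx[G] - f = - 3 e^{2 x} \sin{\left(x \right)} + \frac{3 e^{2 x} \sin{\left(x - 1 \right)}}{e^{2}}, which is not 0.

d/dx[G] = \frac{3 e^{2 x} \sin{\left(x - 1 \right)}}{e^{2}}
d/dx[G] - f(x) = - 3 e^{2 x} \sin{\left(x \right)} + \frac{3 e^{2 x} \sin{\left(x - 1 \right)}}{e^{2}} != 0.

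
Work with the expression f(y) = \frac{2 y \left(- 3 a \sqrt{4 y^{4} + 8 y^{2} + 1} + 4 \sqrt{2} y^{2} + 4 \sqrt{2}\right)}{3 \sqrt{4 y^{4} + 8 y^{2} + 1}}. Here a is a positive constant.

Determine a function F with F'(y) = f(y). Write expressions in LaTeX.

A candidate is checked by its d/dy: the result must match f(y).
Check: d/dy[- \frac{3 a y^{2} - \sqrt{2} \sqrt{4 y^{4} + 8 y^{2} + 1}}{3}] = \frac{- 6 a y \sqrt{4 y^{4} + 8 y^{2} + 1} + 8 \sqrt{2} y^{3} + 8 \sqrt{2} y}{3 \sqrt{4 y^{4} + 8 y^{2} + 1}}, which equals f(y).

An antiderivative is F(y) = - \frac{3 a y^{2} - \sqrt{2} \sqrt{4 y^{4} + 8 y^{2} + 1}}{3}.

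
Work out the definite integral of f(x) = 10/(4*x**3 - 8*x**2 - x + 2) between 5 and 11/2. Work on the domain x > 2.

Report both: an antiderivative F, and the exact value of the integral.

Antiderivative: F(x) = (2*log(x - 2) - 5*log(x - 1/2) + 3*log(x + 1/2))/3; value = -5*log(5)/3 - log(11/2) - 2*log(3)/3 + 2*log(7/2)/3 + log(6) + 5*log(9/2)/3

Factor the denominator ((x - 2)*(2*x - 1)*(2*x + 1)) and decompose: f = 2/(2*x + 1) - 10/(3*(2*x - 1)) + 2/(3*(x - 2)); each piece integrates to a log, atan, or power term.
F(x) = (2*log(x - 2) - 5*log(x - 1/2) + 3*log(x + 1/2))/3 is an antiderivative of f.
Check: d/dx[(2*log(x - 2) - 5*log(x - 1/2) + 3*log(x + 1/2))/3] = 10/(4*x**3 - 8*x**2 - x + 2) = f(x).
F(11/2) = -5*log(5)/3 + 2*log(7/2)/3 + log(6); F(5) = -5*log(9/2)/3 + 2*log(3)/3 + log(11/2).
Integral = F(11/2) - F(5) = -5*log(5)/3 - log(11/2) - 2*log(3)/3 + 2*log(7/2)/3 + log(6) + 5*log(9/2)/3.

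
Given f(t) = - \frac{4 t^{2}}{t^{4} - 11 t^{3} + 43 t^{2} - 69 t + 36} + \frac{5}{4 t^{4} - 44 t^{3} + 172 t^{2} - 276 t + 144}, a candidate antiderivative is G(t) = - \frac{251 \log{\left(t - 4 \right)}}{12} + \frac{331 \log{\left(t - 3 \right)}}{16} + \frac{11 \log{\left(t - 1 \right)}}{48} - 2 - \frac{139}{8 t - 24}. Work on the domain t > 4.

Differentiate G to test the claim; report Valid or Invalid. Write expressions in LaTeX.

d/dt[G] = \frac{5 - 16 t^{2}}{4 t^{4} - 44 t^{3} + 172 t^{2} - 276 t + 144}
This equals f(t) exactly, so the claim holds.

Valid - the claim checks out under differentiation.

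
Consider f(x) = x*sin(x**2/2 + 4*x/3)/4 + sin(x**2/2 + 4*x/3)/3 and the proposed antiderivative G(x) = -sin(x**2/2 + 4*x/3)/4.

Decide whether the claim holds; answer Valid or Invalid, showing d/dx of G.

d/dx[G] = -x*cos(x**2/2 + 4*x/3)/4 - cos(x**2/2 + 4*x/3)/3
d/dx[G] - f(x) = -x*sin(x**2/2 + 4*x/3)/4 - x*cos(x**2/2 + 4*x/3)/4 - sin(x**2/2 + 4*x/3)/3 - cos(x**2/2 + 4*x/3)/3 != 0.

Invalid: d/dx[G] - f = -x*sin(x**2/2 + 4*x/3)/4 - x*cos(x**2/2 + 4*x/3)/4 - sin(x**2/2 + 4*x/3)/3 - cos(x**2/2 + 4*x/3)/3, which is not 0.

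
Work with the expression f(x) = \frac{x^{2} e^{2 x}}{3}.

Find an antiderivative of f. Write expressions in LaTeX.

An antiderivative is F(x) = \frac{x^{2} e^{2 x}}{6} - \frac{x e^{2 x}}{6} + \frac{e^{2 x}}{12}.

Recognize the product-rule pattern: f = u'v + uv' with u = \frac{x^{2}}{6} - \frac{x}{6} + \frac{1}{12}, v = e^{2 x}, so integration by parts undoes it.
Check: d/dx[\frac{x^{2} e^{2 x}}{6} - \frac{x e^{2 x}}{6} + \frac{e^{2 x}}{12}] = \frac{x^{2} e^{2 x}}{3} = f(x).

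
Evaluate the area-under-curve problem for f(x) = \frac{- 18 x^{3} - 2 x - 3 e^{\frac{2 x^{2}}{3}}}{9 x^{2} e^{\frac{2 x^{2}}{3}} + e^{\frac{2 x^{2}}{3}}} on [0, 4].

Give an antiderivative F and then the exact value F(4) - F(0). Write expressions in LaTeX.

Recover f(x) by differentiating a candidate F(x); any mismatch rules it out.
F(x) = - \operatorname{atan}{\left(3 x \right)} + \frac{3 e^{- \frac{2 x^{2}}{3}}}{2} is an antiderivative of f.
Check: d/dx[- \operatorname{atan}{\left(3 x \right)} + \frac{3 e^{- \frac{2 x^{2}}{3}}}{2}] = \frac{- 18 x^{3} - 2 x - 3 e^{\frac{2 x^{2}}{3}}}{9 x^{2} e^{\frac{2 x^{2}}{3}} + e^{\frac{2 x^{2}}{3}}} = f(x).
F(4) = - \operatorname{atan}{\left(12 \right)} + \frac{3}{2 e^{\frac{32}{3}}}; F(0) = \frac{3}{2}.
Integral = F(4) - F(0) = - \frac{3}{2} - \operatorname{atan}{\left(12 \right)} + \frac{3}{2 e^{\frac{32}{3}}}.

Antiderivative: F(x) = - \operatorname{atan}{\left(3 x \right)} + \frac{3 e^{- \frac{2 x^{2}}{3}}}{2}; value = - \frac{3}{2} - \operatorname{atan}{\left(12 \right)} + \frac{3}{2 e^{\frac{32}{3}}}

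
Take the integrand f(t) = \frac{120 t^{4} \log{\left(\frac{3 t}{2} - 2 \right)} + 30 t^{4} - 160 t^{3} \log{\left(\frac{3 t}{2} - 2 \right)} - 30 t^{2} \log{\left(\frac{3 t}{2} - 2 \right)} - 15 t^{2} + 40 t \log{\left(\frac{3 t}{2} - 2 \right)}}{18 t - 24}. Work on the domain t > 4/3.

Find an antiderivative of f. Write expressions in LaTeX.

An antiderivative is F(t) = \frac{5 t^{4} \log{\left(\frac{3 t}{2} - 2 \right)}}{3} - \frac{5 t^{2} \log{\left(\frac{3 t}{2} - 2 \right)}}{6}.

f has the shape u'v + uv' for u = \frac{5 t^{4}}{3} - \frac{5 t^{2}}{6} and v = \log{\left(\frac{3 t}{2} - 2 \right)} — it is the derivative of the product u*v.
Check: d/dt[\frac{5 t^{4} \log{\left(\frac{3 t}{2} - 2 \right)}}{3} - \frac{5 t^{2} \log{\left(\frac{3 t}{2} - 2 \right)}}{6}] = \frac{120 t^{4} \log{\left(\frac{3 t}{2} - 2 \right)} + 30 t^{4} - 160 t^{3} \log{\left(\frac{3 t}{2} - 2 \right)} - 30 t^{2} \log{\left(\frac{3 t}{2} - 2 \right)} - 15 t^{2} + 40 t \log{\left(\frac{3 t}{2} - 2 \right)}}{18 t - 24} = f(t).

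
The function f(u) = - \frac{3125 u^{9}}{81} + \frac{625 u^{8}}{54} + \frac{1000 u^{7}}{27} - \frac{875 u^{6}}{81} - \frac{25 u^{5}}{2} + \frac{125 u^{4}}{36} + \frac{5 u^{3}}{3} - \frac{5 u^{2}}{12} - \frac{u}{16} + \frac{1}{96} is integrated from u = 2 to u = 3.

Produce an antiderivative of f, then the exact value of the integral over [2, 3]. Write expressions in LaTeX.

Recognize the product-rule pattern: f = v'r + vr' with v = \frac{\left(\frac{1}{2} - \frac{5 u^{2}}{3}\right)^{4}}{2}, r = - u^{2} + \frac{u}{3}, so integration by parts undoes it.
F(u) = \frac{u \left(1 - 3 u\right) \left(3 - 10 u^{2}\right)^{4}}{7776} is an antiderivative of f.
Check: d/du[\frac{u \left(1 - 3 u\right) \left(3 - 10 u^{2}\right)^{4}}{7776}] = - \frac{3125 u^{9}}{81} + \frac{625 u^{8}}{54} + \frac{1000 u^{7}}{27} - \frac{875 u^{6}}{81} - \frac{25 u^{5}}{2} + \frac{125 u^{4}}{36} + \frac{5 u^{3}}{3} - \frac{5 u^{2}}{12} - \frac{u}{16} + \frac{1}{96} = f(u).
F(3) = - \frac{707281}{4}; F(2) = - \frac{9370805}{3888}.
Integral = F(3) - F(2) = - \frac{678106327}{3888}.

Antiderivative: F(u) = \frac{u \left(1 - 3 u\right) \left(3 - 10 u^{2}\right)^{4}}{7776}; value = - \frac{678106327}{3888}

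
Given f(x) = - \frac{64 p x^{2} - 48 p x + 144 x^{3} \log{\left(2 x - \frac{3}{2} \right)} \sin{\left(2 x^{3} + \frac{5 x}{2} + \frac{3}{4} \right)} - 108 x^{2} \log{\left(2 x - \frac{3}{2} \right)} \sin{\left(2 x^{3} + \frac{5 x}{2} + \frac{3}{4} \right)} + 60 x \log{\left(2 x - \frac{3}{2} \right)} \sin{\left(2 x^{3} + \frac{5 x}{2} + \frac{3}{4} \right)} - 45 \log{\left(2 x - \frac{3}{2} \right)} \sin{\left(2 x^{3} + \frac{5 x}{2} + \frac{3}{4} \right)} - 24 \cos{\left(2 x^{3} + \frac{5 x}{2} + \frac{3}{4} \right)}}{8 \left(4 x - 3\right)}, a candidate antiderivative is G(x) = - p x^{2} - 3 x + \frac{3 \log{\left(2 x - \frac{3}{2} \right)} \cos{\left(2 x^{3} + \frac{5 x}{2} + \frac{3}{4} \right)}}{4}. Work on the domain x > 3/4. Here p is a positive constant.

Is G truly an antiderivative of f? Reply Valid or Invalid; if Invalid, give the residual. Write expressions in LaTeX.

d/dx[G] = \frac{- 64 p x^{2} + 48 p x - 144 x^{3} \log{\left(2 x - \frac{3}{2} \right)} \sin{\left(2 x^{3} + \frac{5 x}{2} + \frac{3}{4} \right)} + 108 x^{2} \log{\left(2 x - \frac{3}{2} \right)} \sin{\left(2 x^{3} + \frac{5 x}{2} + \frac{3}{4} \right)} - 60 x \log{\left(2 x - \frac{3}{2} \right)} \sin{\left(2 x^{3} + \frac{5 x}{2} + \frac{3}{4} \right)} - 96 x + 45 \log{\left(2 x - \frac{3}{2} \right)} \sin{\left(2 x^{3} + \frac{5 x}{2} + \frac{3}{4} \right)} + 24 \cos{\left(2 x^{3} + \frac{5 x}{2} + \frac{3}{4} \right)} + 72}{32 x - 24}
d/dx[G] - f(x) = -3 != 0.

Invalid: d/dx[G] - f = -3, which is not 0.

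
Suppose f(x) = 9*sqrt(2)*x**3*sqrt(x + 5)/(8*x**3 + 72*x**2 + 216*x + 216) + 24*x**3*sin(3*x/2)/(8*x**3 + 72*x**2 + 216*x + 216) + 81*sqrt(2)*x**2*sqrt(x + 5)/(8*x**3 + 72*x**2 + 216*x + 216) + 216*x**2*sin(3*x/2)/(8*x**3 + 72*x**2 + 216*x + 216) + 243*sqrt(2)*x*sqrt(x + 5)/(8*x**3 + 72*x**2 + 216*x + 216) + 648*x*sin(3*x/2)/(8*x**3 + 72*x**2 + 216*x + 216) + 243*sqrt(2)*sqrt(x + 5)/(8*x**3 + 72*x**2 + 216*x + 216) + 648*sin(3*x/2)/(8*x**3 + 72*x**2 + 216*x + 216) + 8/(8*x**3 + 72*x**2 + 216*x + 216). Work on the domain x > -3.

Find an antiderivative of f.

An antiderivative is F(x) = (3*sqrt(2)*(x + 3)**2*(x + 5)**(3/2) - 8*(x + 3)**2*cos(3*x/2) - 2)/(4*(x + 3)**2).

Integrate term by term and add the pieces.
Check: d/dx[(3*sqrt(2)*(x + 3)**2*(x + 5)**(3/2) - 8*(x + 3)**2*cos(3*x/2) - 2)/(4*(x + 3)**2)] = (9*sqrt(2)*x**3*sqrt(x + 5) + 24*x**3*sin(3*x/2) + 81*sqrt(2)*x**2*sqrt(x + 5) + 216*x**2*sin(3*x/2) + 243*sqrt(2)*x*sqrt(x + 5) + 648*x*sin(3*x/2) + 243*sqrt(2)*sqrt(x + 5) + 648*sin(3*x/2) + 8)/(8*x**3 + 72*x**2 + 216*x + 216), which equals f(x).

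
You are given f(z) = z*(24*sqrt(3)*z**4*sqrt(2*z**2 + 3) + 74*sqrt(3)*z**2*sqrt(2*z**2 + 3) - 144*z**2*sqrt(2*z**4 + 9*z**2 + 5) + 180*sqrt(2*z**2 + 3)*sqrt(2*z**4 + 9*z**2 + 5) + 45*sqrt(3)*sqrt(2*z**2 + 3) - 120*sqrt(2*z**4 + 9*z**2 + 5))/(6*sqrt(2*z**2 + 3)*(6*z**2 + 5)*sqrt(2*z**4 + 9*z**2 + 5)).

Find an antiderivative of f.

A candidate is checked by its d/dz: the result must match f(z).
Check: d/dz[sqrt(3)*(-4*sqrt(3)*sqrt(2*z**2 + 3) + sqrt(2*z**4 + 9*z**2 + 5) + 5*sqrt(3)*log(3*z**2 + 5/2))/6] = (24*sqrt(3)*z**5*sqrt(2*z**2 + 3) + 74*sqrt(3)*z**3*sqrt(2*z**2 + 3) - 144*z**3*sqrt(2*z**4 + 9*z**2 + 5) + 180*z*sqrt(2*z**2 + 3)*sqrt(2*z**4 + 9*z**2 + 5) + 45*sqrt(3)*z*sqrt(2*z**2 + 3) - 120*z*sqrt(2*z**4 + 9*z**2 + 5))/(36*z**2*sqrt(2*z**2 + 3)*sqrt(2*z**4 + 9*z**2 + 5) + 30*sqrt(2*z**2 + 3)*sqrt(2*z**4 + 9*z**2 + 5)), which equals f(z).

An antiderivative is F(z) = sqrt(3)*(-4*sqrt(3)*sqrt(2*z**2 + 3) + sqrt(2*z**4 + 9*z**2 + 5) + 5*sqrt(3)*log(3*z**2 + 5/2))/6.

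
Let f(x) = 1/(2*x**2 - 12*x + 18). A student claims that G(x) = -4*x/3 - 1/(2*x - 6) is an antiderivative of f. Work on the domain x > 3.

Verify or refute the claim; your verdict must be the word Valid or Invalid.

Invalid: d/dx[G] - f = -4/3, which is not 0.

d/dx[G] = (-8*x**2 + 48*x - 69)/(6*x**2 - 36*x + 54)
d/dx[G] - f(x) = -4/3 != 0.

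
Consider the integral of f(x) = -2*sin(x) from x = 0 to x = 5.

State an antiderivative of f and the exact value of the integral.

An antiderivative F(x) passes only if d/dx[F] lands on f(x) exactly.
F(x) = 2*cos(x) is an antiderivative of f.
Check: d/dx[2*cos(x)] = -2*sin(x) = f(x).
F(5) = 2*cos(5); F(0) = 2.
Integral = F(5) - F(0) = -2 + 2*cos(5).

Antiderivative: F(x) = 2*cos(x); value = -2 + 2*cos(5)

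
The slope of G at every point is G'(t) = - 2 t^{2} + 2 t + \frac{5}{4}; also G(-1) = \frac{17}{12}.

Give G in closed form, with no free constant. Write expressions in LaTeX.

Integrate term by term and add the pieces.
A general antiderivative is - \frac{2 t^{3}}{3} + t^{2} + \frac{5 t}{4} + C.
The condition gives C = \frac{17}{12} - (\frac{5}{12}) = 1.
So G(t) = - \frac{2 t^{3}}{3} + t^{2} + \frac{5 t}{4} + 1.
Check: d/dt[- \frac{2 t^{3}}{3} + t^{2} + \frac{5 t}{4} + 1] = - 2 t^{2} + 2 t + \frac{5}{4} = G'(t).

G(t) = - \frac{2 t^{3}}{3} + t^{2} + \frac{5 t}{4} + 1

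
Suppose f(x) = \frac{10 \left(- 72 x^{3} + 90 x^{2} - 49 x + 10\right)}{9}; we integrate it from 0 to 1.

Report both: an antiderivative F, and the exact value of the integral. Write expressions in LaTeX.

The substitution u = - 2 x^{2} + \frac{5 x}{3} - \frac{2}{3} works: f is exactly (dF/du)*(du/dx) for that inner function.
F(x) = - 5 \left(- 2 x^{2} + \frac{5 x}{3} - \frac{2}{3}\right)^{2} is an antiderivative of f.
Check: d/dx[- 5 \left(- 2 x^{2} + \frac{5 x}{3} - \frac{2}{3}\right)^{2}] = - 80 x^{3} + 100 x^{2} - \frac{490 x}{9} + \frac{100}{9}, which equals f(x).
F(1) = -5; F(0) = - \frac{20}{9}.
Integral = F(1) - F(0) = - \frac{25}{9}.

Antiderivative: F(x) = - 5 \left(- 2 x^{2} + \frac{5 x}{3} - \frac{2}{3}\right)^{2}; value = - \frac{25}{9}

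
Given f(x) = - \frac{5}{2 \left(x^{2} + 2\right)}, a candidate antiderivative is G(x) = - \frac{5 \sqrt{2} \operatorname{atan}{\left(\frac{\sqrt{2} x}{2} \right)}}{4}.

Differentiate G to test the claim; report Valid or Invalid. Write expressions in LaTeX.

d/dx[G] = - \frac{5}{2 x^{2} + 4}
This equals f(x) exactly, so the claim holds.

Valid: G'(x) = f(x).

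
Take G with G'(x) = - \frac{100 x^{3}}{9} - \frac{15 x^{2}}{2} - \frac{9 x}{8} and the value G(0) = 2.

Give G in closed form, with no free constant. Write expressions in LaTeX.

G(x) = 2 - \left(- \frac{5 x^{2}}{3} - \frac{3 x}{4}\right)^{2}

The substitution u = - \frac{5 x^{2}}{3} - \frac{3 x}{4} works: G'(x) is exactly (dG/du)*(du/dx) for that inner function.
A general antiderivative is - \left(- \frac{5 x^{2}}{3} - \frac{3 x}{4}\right)^{2} + C.
The condition gives C = 2 - (0) = 2.
So G(x) = 2 - \left(- \frac{5 x^{2}}{3} - \frac{3 x}{4}\right)^{2}.
Check: d/dx[2 - \left(- \frac{5 x^{2}}{3} - \frac{3 x}{4}\right)^{2}] = - \frac{100 x^{3}}{9} - \frac{15 x^{2}}{2} - \frac{9 x}{8} = G'(x).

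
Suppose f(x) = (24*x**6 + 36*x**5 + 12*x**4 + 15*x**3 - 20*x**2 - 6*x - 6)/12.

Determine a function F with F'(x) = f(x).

An antiderivative is F(x) = 2*x**7/7 + x**6/2 + x**5/5 + 5*x**4/16 - 5*x**3/9 - x**2/4 - x/2.

Since d/dx undoes antidifferentiation here, F'(x) = f(x) is required of F(x).
Check: d/dx[2*x**7/7 + x**6/2 + x**5/5 + 5*x**4/16 - 5*x**3/9 - x**2/4 - x/2] = 2*x**6 + 3*x**5 + x**4 + 5*x**3/4 - 5*x**2/3 - x/2 - 1/2, which equals f(x).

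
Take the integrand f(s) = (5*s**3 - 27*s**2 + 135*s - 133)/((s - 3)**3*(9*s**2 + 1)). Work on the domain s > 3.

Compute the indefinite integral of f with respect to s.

F(s) = (5*s**2*atan(3*s) - 30*s*atan(3*s) + 45*atan(3*s) - 3)/(3*s**2 - 18*s + 27) + C

Recover f(s) by differentiating a candidate F(s); any mismatch rules it out.
Check: d/ds[(5*s**2*atan(3*s) - 30*s*atan(3*s) + 45*atan(3*s) - 3)/(3*s**2 - 18*s + 27)] = (5*s**3 - 27*s**2 + 135*s - 133)/(9*s**5 - 81*s**4 + 244*s**3 - 252*s**2 + 27*s - 27), which equals f(s).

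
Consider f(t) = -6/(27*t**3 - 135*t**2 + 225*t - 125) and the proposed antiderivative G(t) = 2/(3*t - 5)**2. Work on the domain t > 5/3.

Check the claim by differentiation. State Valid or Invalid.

Invalid: d/dt[G] - f = -6/(27*t**3 - 135*t**2 + 225*t - 125), which is not 0.

d/dt[G] = -12/(27*t**3 - 135*t**2 + 225*t - 125)
d/dt[G] - f(t) = -6/(27*t**3 - 135*t**2 + 225*t - 125) != 0.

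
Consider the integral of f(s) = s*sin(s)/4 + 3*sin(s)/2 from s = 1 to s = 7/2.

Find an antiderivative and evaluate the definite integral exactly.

Antiderivative: F(s) = -s*cos(s)/4 + sin(s)/4 - 3*cos(s)/2; value = -sin(1)/4 + sin(7/2)/4 + 7*cos(1)/4 - 19*cos(7/2)/8

The integrand splits into summands that can be handled one at a time.
F(s) = -s*cos(s)/4 + sin(s)/4 - 3*cos(s)/2 is an antiderivative of f.
Check: d/ds[-s*cos(s)/4 + sin(s)/4 - 3*cos(s)/2] = s*sin(s)/4 + 3*sin(s)/2 = f(s).
F(7/2) = sin(7/2)/4 - 19*cos(7/2)/8; F(1) = -7*cos(1)/4 + sin(1)/4.
Integral = F(7/2) - F(1) = -sin(1)/4 + sin(7/2)/4 + 7*cos(1)/4 - 19*cos(7/2)/8.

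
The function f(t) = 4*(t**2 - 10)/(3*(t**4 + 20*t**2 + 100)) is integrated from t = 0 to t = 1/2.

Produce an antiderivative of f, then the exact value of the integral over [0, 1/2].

Antiderivative: F(t) = -2*t/(3*(t**2/2 + 5)); value = -8/123

f has the shape u'v + uv' for u = -2*t/3 and v = 1/(t**2/2 + 5) — it is the derivative of the product u*v.
F(t) = -2*t/(3*(t**2/2 + 5)) is an antiderivative of f.
Check: d/dt[-2*t/(3*(t**2/2 + 5))] = (4*t**2 - 40)/(3*t**4 + 60*t**2 + 300), which equals f(t).
F(1/2) = -8/123; F(0) = 0.
Integral = F(1/2) - F(0) = -8/123.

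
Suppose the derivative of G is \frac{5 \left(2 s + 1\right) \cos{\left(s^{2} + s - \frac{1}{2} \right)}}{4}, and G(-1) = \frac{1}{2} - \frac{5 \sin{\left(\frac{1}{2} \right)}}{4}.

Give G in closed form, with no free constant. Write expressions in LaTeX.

G'(s) matches the chain-rule pattern g'(h)*h' with inner function h(s) = s^{2} + s - \frac{1}{2}; substituting u = h(s) collapses the integral.
A general antiderivative is \frac{5 \sin{\left(s^{2} + s - \frac{1}{2} \right)}}{4} + C.
The condition gives C = \frac{1}{2} - \frac{5 \sin{\left(\frac{1}{2} \right)}}{4} - (- \frac{5 \sin{\left(\frac{1}{2} \right)}}{4}) = \frac{1}{2}.
So G(s) = \frac{5 \sin{\left(s^{2} + s - \frac{1}{2} \right)}}{4} + \frac{1}{2}.
Check: d/ds[\frac{5 \sin{\left(s^{2} + s - \frac{1}{2} \right)}}{4} + \frac{1}{2}] = \frac{5 s \cos{\left(s^{2} + s - \frac{1}{2} \right)}}{2} + \frac{5 \cos{\left(s^{2} + s - \frac{1}{2} \right)}}{4}, which equals G'(s).

G(s) = \frac{5 \sin{\left(s^{2} + s - \frac{1}{2} \right)}}{4} + \frac{1}{2}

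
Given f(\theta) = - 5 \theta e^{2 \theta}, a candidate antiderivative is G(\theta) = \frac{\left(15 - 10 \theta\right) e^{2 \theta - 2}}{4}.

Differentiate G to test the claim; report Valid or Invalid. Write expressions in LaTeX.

d/d\theta[G] = - \frac{5 \theta e^{2 \theta}}{e^{2}} + \frac{5 e^{2 \theta}}{e^{2}}
d/d\theta[G] - f(\theta) = - \frac{5 \theta e^{2 \theta}}{e^{2}} + 5 \theta e^{2 \theta} + \frac{5 e^{2 \theta}}{e^{2}} != 0.

Invalid: d/d\theta[G] - f = - \frac{5 \theta e^{2 \theta}}{e^{2}} + 5 \theta e^{2 \theta} + \frac{5 e^{2 \theta}}{e^{2}}, which is not 0.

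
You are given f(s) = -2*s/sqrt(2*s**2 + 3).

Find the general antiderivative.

F(s) = -sqrt(2*s**2 + 3) + C

f matches the chain-rule pattern g'(h)*h' with inner function h(s) = 2*s**2 + 3; substituting u = h(s) collapses the integral.
Check: d/ds[-sqrt(2*s**2 + 3)] = -2*s/sqrt(2*s**2 + 3) = f(s).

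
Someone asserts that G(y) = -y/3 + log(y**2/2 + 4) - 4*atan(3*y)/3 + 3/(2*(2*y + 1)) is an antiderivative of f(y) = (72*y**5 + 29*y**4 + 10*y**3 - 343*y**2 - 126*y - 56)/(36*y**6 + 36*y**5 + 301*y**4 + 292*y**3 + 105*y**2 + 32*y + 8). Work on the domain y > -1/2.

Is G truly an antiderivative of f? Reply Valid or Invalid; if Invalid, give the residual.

Invalid: d/dy[G] - f = -1/3, which is not 0.

d/dy[G] = (-36*y**6 + 180*y**5 - 214*y**4 - 262*y**3 - 1134*y**2 - 410*y - 176)/(108*y**6 + 108*y**5 + 903*y**4 + 876*y**3 + 315*y**2 + 96*y + 24)
d/dy[G] - f(y) = -1/3 != 0.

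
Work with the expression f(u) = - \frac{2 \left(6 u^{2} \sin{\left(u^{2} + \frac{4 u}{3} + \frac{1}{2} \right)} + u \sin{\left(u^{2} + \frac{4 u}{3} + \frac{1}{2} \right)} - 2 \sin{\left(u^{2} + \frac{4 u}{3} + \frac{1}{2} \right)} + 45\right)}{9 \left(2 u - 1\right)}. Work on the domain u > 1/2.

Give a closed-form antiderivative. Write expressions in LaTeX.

An antiderivative is F(u) = \frac{- 15 \log{\left(2 u - 1 \right)} + \cos{\left(u^{2} + \frac{4 u}{3} + \frac{1}{2} \right)}}{3}.

Since d/du undoes antidifferentiation here, F'(u) = f(u) is required of F(u).
Check: d/du[\frac{- 15 \log{\left(2 u - 1 \right)} + \cos{\left(u^{2} + \frac{4 u}{3} + \frac{1}{2} \right)}}{3}] = \frac{- 12 u^{2} \sin{\left(u^{2} + \frac{4 u}{3} + \frac{1}{2} \right)} - 2 u \sin{\left(u^{2} + \frac{4 u}{3} + \frac{1}{2} \right)} + 4 \sin{\left(u^{2} + \frac{4 u}{3} + \frac{1}{2} \right)} - 90}{18 u - 9}, which equals f(u).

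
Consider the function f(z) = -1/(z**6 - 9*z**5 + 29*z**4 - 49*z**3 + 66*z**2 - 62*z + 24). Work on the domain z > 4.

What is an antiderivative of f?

An antiderivative is F(z) = -log(z - 4)/162 + log(z - 3)/44 - log(z - 1)/108 - 13*log(z**2 + 2)/3564 + 19*sqrt(2)*atan(sqrt(2)*z/2)/1782 + 1/(18*z - 18).

Factor the denominator ((z - 4)*(z - 3)*(z - 1)**2*(z**2 + 2)) and decompose: f = -(13*z - 38)/(1782*(z**2 + 2)) - 1/(108*(z - 1)) - 1/(18*(z - 1)**2) + 1/(44*(z - 3)) - 1/(162*(z - 4)); each piece integrates to a log, atan, or power term.
Check: d/dz[-log(z - 4)/162 + log(z - 3)/44 - log(z - 1)/108 - 13*log(z**2 + 2)/3564 + 19*sqrt(2)*atan(sqrt(2)*z/2)/1782 + 1/(18*z - 18)] = -1/(z**6 - 9*z**5 + 29*z**4 - 49*z**3 + 66*z**2 - 62*z + 24) = f(z).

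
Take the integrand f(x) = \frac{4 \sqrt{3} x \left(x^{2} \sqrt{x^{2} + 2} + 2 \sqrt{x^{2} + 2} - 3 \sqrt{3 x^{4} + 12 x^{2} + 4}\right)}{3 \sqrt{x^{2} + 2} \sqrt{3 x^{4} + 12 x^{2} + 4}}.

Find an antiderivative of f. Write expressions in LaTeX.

Check any antiderivative F(x) by computing F'(x) and comparing it with f(x).
Check: d/dx[\frac{2 \sqrt{3} \left(- 18 \sqrt{x^{2} + 2} + \sqrt{3 x^{4} + 12 x^{2} + 4}\right)}{9}] = \frac{4 \sqrt{3} x^{3} \sqrt{x^{2} + 2} + 8 \sqrt{3} x \sqrt{x^{2} + 2} - 12 \sqrt{3} x \sqrt{3 x^{4} + 12 x^{2} + 4}}{3 \sqrt{x^{2} + 2} \sqrt{3 x^{4} + 12 x^{2} + 4}}, which equals f(x).

An antiderivative is F(x) = \frac{2 \sqrt{3} \left(- 18 \sqrt{x^{2} + 2} + \sqrt{3 x^{4} + 12 x^{2} + 4}\right)}{9}.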